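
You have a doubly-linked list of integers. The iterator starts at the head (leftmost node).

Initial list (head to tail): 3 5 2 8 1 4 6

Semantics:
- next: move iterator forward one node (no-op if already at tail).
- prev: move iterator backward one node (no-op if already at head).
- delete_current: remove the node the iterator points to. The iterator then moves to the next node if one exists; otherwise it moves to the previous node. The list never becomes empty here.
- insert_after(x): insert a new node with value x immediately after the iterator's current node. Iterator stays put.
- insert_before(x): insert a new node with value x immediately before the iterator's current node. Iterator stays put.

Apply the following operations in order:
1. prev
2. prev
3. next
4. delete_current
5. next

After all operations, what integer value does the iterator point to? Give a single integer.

Answer: 8

Derivation:
After 1 (prev): list=[3, 5, 2, 8, 1, 4, 6] cursor@3
After 2 (prev): list=[3, 5, 2, 8, 1, 4, 6] cursor@3
After 3 (next): list=[3, 5, 2, 8, 1, 4, 6] cursor@5
After 4 (delete_current): list=[3, 2, 8, 1, 4, 6] cursor@2
After 5 (next): list=[3, 2, 8, 1, 4, 6] cursor@8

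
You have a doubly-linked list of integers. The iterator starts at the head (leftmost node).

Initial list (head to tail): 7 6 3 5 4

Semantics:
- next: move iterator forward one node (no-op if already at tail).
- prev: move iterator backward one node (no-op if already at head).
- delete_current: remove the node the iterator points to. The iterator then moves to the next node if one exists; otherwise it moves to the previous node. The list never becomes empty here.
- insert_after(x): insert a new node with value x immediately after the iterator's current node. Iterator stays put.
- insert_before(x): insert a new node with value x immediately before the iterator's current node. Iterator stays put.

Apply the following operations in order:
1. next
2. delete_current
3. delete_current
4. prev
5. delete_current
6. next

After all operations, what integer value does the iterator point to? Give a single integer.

After 1 (next): list=[7, 6, 3, 5, 4] cursor@6
After 2 (delete_current): list=[7, 3, 5, 4] cursor@3
After 3 (delete_current): list=[7, 5, 4] cursor@5
After 4 (prev): list=[7, 5, 4] cursor@7
After 5 (delete_current): list=[5, 4] cursor@5
After 6 (next): list=[5, 4] cursor@4

Answer: 4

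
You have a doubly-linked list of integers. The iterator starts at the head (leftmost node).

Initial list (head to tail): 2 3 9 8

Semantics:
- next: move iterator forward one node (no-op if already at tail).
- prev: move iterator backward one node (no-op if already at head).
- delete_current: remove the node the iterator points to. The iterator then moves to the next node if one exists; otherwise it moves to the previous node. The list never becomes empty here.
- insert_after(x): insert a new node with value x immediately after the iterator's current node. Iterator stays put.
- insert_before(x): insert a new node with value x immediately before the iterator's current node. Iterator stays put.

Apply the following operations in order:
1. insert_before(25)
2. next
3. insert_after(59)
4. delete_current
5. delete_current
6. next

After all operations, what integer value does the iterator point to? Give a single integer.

After 1 (insert_before(25)): list=[25, 2, 3, 9, 8] cursor@2
After 2 (next): list=[25, 2, 3, 9, 8] cursor@3
After 3 (insert_after(59)): list=[25, 2, 3, 59, 9, 8] cursor@3
After 4 (delete_current): list=[25, 2, 59, 9, 8] cursor@59
After 5 (delete_current): list=[25, 2, 9, 8] cursor@9
After 6 (next): list=[25, 2, 9, 8] cursor@8

Answer: 8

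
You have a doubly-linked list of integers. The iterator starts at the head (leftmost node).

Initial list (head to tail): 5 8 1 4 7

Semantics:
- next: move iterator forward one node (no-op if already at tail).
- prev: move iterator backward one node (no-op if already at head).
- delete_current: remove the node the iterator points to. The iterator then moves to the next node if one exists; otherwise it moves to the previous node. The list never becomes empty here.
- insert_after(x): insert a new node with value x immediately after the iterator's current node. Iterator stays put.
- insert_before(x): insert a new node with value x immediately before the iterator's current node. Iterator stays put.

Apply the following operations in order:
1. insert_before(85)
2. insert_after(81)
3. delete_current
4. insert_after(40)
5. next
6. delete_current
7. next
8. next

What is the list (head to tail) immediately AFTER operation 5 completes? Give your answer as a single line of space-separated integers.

After 1 (insert_before(85)): list=[85, 5, 8, 1, 4, 7] cursor@5
After 2 (insert_after(81)): list=[85, 5, 81, 8, 1, 4, 7] cursor@5
After 3 (delete_current): list=[85, 81, 8, 1, 4, 7] cursor@81
After 4 (insert_after(40)): list=[85, 81, 40, 8, 1, 4, 7] cursor@81
After 5 (next): list=[85, 81, 40, 8, 1, 4, 7] cursor@40

Answer: 85 81 40 8 1 4 7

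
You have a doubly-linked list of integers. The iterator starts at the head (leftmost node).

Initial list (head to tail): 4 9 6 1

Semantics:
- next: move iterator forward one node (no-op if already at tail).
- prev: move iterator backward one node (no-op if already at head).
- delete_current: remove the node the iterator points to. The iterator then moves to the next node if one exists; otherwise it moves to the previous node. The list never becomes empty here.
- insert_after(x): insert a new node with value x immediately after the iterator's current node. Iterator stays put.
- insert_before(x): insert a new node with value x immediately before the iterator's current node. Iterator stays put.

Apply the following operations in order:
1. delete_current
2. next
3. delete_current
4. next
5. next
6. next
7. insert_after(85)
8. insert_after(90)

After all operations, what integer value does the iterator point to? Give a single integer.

Answer: 1

Derivation:
After 1 (delete_current): list=[9, 6, 1] cursor@9
After 2 (next): list=[9, 6, 1] cursor@6
After 3 (delete_current): list=[9, 1] cursor@1
After 4 (next): list=[9, 1] cursor@1
After 5 (next): list=[9, 1] cursor@1
After 6 (next): list=[9, 1] cursor@1
After 7 (insert_after(85)): list=[9, 1, 85] cursor@1
After 8 (insert_after(90)): list=[9, 1, 90, 85] cursor@1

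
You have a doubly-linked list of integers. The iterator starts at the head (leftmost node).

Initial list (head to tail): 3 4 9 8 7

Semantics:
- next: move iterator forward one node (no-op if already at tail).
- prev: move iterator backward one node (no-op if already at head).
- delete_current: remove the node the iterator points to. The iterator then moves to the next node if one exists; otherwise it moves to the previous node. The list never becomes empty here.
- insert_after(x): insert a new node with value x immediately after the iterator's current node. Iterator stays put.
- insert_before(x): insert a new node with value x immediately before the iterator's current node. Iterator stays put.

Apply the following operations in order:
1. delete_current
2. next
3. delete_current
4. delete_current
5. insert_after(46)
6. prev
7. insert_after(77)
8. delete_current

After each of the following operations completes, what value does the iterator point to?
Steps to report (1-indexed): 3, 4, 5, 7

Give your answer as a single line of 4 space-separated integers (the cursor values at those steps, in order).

After 1 (delete_current): list=[4, 9, 8, 7] cursor@4
After 2 (next): list=[4, 9, 8, 7] cursor@9
After 3 (delete_current): list=[4, 8, 7] cursor@8
After 4 (delete_current): list=[4, 7] cursor@7
After 5 (insert_after(46)): list=[4, 7, 46] cursor@7
After 6 (prev): list=[4, 7, 46] cursor@4
After 7 (insert_after(77)): list=[4, 77, 7, 46] cursor@4
After 8 (delete_current): list=[77, 7, 46] cursor@77

Answer: 8 7 7 4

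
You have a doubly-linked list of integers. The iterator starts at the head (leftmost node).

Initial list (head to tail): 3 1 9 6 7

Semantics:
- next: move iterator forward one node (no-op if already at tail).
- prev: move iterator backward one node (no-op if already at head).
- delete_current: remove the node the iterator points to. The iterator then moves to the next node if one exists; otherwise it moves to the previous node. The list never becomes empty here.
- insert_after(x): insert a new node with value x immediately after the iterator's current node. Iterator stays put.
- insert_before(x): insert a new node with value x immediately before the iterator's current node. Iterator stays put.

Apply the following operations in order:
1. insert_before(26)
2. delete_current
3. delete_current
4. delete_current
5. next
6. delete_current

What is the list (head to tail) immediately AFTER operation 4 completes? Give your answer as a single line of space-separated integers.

After 1 (insert_before(26)): list=[26, 3, 1, 9, 6, 7] cursor@3
After 2 (delete_current): list=[26, 1, 9, 6, 7] cursor@1
After 3 (delete_current): list=[26, 9, 6, 7] cursor@9
After 4 (delete_current): list=[26, 6, 7] cursor@6

Answer: 26 6 7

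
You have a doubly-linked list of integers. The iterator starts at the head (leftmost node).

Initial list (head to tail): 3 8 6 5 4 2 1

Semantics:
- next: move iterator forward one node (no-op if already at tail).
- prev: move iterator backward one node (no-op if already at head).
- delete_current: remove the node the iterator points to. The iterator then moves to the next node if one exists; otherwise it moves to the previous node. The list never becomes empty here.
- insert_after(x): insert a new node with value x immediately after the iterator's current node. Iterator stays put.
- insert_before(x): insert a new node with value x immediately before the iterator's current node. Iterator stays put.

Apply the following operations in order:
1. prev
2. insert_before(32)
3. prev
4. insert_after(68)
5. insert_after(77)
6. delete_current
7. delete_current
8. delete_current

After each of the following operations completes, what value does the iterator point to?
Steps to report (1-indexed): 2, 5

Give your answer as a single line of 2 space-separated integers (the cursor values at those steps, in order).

After 1 (prev): list=[3, 8, 6, 5, 4, 2, 1] cursor@3
After 2 (insert_before(32)): list=[32, 3, 8, 6, 5, 4, 2, 1] cursor@3
After 3 (prev): list=[32, 3, 8, 6, 5, 4, 2, 1] cursor@32
After 4 (insert_after(68)): list=[32, 68, 3, 8, 6, 5, 4, 2, 1] cursor@32
After 5 (insert_after(77)): list=[32, 77, 68, 3, 8, 6, 5, 4, 2, 1] cursor@32
After 6 (delete_current): list=[77, 68, 3, 8, 6, 5, 4, 2, 1] cursor@77
After 7 (delete_current): list=[68, 3, 8, 6, 5, 4, 2, 1] cursor@68
After 8 (delete_current): list=[3, 8, 6, 5, 4, 2, 1] cursor@3

Answer: 3 32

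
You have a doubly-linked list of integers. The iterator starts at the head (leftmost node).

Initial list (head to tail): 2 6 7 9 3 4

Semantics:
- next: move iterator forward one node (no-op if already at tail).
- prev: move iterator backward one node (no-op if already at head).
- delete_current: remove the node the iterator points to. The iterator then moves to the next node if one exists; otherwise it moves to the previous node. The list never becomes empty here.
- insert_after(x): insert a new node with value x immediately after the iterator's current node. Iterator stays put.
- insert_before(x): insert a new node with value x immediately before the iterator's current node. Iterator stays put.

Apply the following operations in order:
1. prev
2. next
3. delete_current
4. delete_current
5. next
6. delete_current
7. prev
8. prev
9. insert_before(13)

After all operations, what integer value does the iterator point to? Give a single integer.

Answer: 2

Derivation:
After 1 (prev): list=[2, 6, 7, 9, 3, 4] cursor@2
After 2 (next): list=[2, 6, 7, 9, 3, 4] cursor@6
After 3 (delete_current): list=[2, 7, 9, 3, 4] cursor@7
After 4 (delete_current): list=[2, 9, 3, 4] cursor@9
After 5 (next): list=[2, 9, 3, 4] cursor@3
After 6 (delete_current): list=[2, 9, 4] cursor@4
After 7 (prev): list=[2, 9, 4] cursor@9
After 8 (prev): list=[2, 9, 4] cursor@2
After 9 (insert_before(13)): list=[13, 2, 9, 4] cursor@2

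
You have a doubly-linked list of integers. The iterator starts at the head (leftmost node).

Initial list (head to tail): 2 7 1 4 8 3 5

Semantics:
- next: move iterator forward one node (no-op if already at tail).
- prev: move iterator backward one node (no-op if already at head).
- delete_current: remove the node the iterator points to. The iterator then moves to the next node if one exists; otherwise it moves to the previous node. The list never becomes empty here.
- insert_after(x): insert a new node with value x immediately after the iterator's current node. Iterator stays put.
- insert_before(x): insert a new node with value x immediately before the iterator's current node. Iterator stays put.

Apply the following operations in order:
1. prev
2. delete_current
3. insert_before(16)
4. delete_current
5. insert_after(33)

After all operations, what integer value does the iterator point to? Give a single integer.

After 1 (prev): list=[2, 7, 1, 4, 8, 3, 5] cursor@2
After 2 (delete_current): list=[7, 1, 4, 8, 3, 5] cursor@7
After 3 (insert_before(16)): list=[16, 7, 1, 4, 8, 3, 5] cursor@7
After 4 (delete_current): list=[16, 1, 4, 8, 3, 5] cursor@1
After 5 (insert_after(33)): list=[16, 1, 33, 4, 8, 3, 5] cursor@1

Answer: 1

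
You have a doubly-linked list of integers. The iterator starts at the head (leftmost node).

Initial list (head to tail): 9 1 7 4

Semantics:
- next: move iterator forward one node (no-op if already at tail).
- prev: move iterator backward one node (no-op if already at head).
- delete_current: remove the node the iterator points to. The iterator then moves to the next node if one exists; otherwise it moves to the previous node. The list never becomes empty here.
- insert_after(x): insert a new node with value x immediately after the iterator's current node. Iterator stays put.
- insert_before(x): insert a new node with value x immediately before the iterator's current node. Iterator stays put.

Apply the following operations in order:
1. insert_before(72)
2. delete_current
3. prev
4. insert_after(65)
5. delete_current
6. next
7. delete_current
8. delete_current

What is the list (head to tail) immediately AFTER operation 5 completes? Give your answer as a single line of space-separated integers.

Answer: 65 1 7 4

Derivation:
After 1 (insert_before(72)): list=[72, 9, 1, 7, 4] cursor@9
After 2 (delete_current): list=[72, 1, 7, 4] cursor@1
After 3 (prev): list=[72, 1, 7, 4] cursor@72
After 4 (insert_after(65)): list=[72, 65, 1, 7, 4] cursor@72
After 5 (delete_current): list=[65, 1, 7, 4] cursor@65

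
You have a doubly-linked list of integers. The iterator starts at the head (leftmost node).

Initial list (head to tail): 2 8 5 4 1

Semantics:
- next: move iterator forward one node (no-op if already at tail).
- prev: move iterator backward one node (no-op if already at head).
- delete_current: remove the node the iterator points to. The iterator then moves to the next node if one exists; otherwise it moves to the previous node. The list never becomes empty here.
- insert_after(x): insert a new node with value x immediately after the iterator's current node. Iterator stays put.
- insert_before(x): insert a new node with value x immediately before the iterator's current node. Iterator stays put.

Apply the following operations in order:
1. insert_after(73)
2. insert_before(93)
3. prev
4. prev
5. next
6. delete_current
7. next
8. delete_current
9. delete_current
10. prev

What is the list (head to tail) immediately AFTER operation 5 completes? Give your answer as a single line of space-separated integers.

Answer: 93 2 73 8 5 4 1

Derivation:
After 1 (insert_after(73)): list=[2, 73, 8, 5, 4, 1] cursor@2
After 2 (insert_before(93)): list=[93, 2, 73, 8, 5, 4, 1] cursor@2
After 3 (prev): list=[93, 2, 73, 8, 5, 4, 1] cursor@93
After 4 (prev): list=[93, 2, 73, 8, 5, 4, 1] cursor@93
After 5 (next): list=[93, 2, 73, 8, 5, 4, 1] cursor@2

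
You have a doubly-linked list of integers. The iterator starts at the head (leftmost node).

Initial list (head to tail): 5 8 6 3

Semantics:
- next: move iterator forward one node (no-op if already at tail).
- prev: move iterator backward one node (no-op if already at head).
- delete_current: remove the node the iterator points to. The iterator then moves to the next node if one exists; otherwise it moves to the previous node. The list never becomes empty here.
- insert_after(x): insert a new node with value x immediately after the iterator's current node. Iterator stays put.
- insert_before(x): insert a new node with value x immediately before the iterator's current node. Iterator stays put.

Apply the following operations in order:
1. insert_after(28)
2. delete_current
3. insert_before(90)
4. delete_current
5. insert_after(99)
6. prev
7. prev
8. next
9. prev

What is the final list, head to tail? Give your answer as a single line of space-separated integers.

After 1 (insert_after(28)): list=[5, 28, 8, 6, 3] cursor@5
After 2 (delete_current): list=[28, 8, 6, 3] cursor@28
After 3 (insert_before(90)): list=[90, 28, 8, 6, 3] cursor@28
After 4 (delete_current): list=[90, 8, 6, 3] cursor@8
After 5 (insert_after(99)): list=[90, 8, 99, 6, 3] cursor@8
After 6 (prev): list=[90, 8, 99, 6, 3] cursor@90
After 7 (prev): list=[90, 8, 99, 6, 3] cursor@90
After 8 (next): list=[90, 8, 99, 6, 3] cursor@8
After 9 (prev): list=[90, 8, 99, 6, 3] cursor@90

Answer: 90 8 99 6 3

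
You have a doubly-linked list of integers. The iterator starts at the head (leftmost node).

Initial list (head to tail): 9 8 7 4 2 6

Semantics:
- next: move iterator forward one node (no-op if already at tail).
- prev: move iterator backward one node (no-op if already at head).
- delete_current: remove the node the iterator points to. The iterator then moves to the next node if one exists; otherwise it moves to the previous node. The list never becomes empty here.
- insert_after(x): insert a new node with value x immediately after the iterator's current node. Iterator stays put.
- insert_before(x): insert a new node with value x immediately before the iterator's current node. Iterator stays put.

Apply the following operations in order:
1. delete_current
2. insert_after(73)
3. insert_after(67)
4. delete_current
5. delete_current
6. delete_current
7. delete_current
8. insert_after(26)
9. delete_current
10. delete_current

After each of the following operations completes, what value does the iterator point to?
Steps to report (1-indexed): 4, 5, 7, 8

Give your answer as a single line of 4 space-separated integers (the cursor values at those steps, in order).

After 1 (delete_current): list=[8, 7, 4, 2, 6] cursor@8
After 2 (insert_after(73)): list=[8, 73, 7, 4, 2, 6] cursor@8
After 3 (insert_after(67)): list=[8, 67, 73, 7, 4, 2, 6] cursor@8
After 4 (delete_current): list=[67, 73, 7, 4, 2, 6] cursor@67
After 5 (delete_current): list=[73, 7, 4, 2, 6] cursor@73
After 6 (delete_current): list=[7, 4, 2, 6] cursor@7
After 7 (delete_current): list=[4, 2, 6] cursor@4
After 8 (insert_after(26)): list=[4, 26, 2, 6] cursor@4
After 9 (delete_current): list=[26, 2, 6] cursor@26
After 10 (delete_current): list=[2, 6] cursor@2

Answer: 67 73 4 4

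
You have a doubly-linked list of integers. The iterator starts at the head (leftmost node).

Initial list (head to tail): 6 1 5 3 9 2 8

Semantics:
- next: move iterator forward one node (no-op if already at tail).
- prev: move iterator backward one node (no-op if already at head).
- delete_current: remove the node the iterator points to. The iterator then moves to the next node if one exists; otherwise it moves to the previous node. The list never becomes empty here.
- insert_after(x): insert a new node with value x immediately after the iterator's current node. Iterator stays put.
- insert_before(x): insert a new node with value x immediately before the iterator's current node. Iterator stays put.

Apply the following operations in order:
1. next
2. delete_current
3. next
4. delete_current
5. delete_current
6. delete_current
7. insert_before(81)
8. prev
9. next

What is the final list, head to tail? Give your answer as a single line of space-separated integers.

After 1 (next): list=[6, 1, 5, 3, 9, 2, 8] cursor@1
After 2 (delete_current): list=[6, 5, 3, 9, 2, 8] cursor@5
After 3 (next): list=[6, 5, 3, 9, 2, 8] cursor@3
After 4 (delete_current): list=[6, 5, 9, 2, 8] cursor@9
After 5 (delete_current): list=[6, 5, 2, 8] cursor@2
After 6 (delete_current): list=[6, 5, 8] cursor@8
After 7 (insert_before(81)): list=[6, 5, 81, 8] cursor@8
After 8 (prev): list=[6, 5, 81, 8] cursor@81
After 9 (next): list=[6, 5, 81, 8] cursor@8

Answer: 6 5 81 8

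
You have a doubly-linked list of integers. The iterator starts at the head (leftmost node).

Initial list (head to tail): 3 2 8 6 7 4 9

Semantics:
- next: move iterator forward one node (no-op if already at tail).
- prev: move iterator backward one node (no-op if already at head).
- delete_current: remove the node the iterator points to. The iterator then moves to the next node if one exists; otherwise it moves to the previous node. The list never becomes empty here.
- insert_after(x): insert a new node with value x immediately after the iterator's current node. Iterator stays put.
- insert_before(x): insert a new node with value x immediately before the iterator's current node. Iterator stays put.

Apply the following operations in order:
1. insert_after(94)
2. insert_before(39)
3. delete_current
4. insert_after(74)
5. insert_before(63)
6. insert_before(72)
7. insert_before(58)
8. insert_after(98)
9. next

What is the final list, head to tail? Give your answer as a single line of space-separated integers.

After 1 (insert_after(94)): list=[3, 94, 2, 8, 6, 7, 4, 9] cursor@3
After 2 (insert_before(39)): list=[39, 3, 94, 2, 8, 6, 7, 4, 9] cursor@3
After 3 (delete_current): list=[39, 94, 2, 8, 6, 7, 4, 9] cursor@94
After 4 (insert_after(74)): list=[39, 94, 74, 2, 8, 6, 7, 4, 9] cursor@94
After 5 (insert_before(63)): list=[39, 63, 94, 74, 2, 8, 6, 7, 4, 9] cursor@94
After 6 (insert_before(72)): list=[39, 63, 72, 94, 74, 2, 8, 6, 7, 4, 9] cursor@94
After 7 (insert_before(58)): list=[39, 63, 72, 58, 94, 74, 2, 8, 6, 7, 4, 9] cursor@94
After 8 (insert_after(98)): list=[39, 63, 72, 58, 94, 98, 74, 2, 8, 6, 7, 4, 9] cursor@94
After 9 (next): list=[39, 63, 72, 58, 94, 98, 74, 2, 8, 6, 7, 4, 9] cursor@98

Answer: 39 63 72 58 94 98 74 2 8 6 7 4 9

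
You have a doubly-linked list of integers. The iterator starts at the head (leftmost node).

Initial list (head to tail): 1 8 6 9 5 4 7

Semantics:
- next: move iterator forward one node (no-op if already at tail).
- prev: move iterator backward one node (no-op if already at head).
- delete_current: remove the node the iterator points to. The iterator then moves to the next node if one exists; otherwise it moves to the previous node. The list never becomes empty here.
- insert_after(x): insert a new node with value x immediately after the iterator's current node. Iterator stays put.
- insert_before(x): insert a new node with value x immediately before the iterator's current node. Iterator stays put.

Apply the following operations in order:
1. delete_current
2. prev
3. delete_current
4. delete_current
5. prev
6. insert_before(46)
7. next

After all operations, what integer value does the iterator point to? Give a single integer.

Answer: 5

Derivation:
After 1 (delete_current): list=[8, 6, 9, 5, 4, 7] cursor@8
After 2 (prev): list=[8, 6, 9, 5, 4, 7] cursor@8
After 3 (delete_current): list=[6, 9, 5, 4, 7] cursor@6
After 4 (delete_current): list=[9, 5, 4, 7] cursor@9
After 5 (prev): list=[9, 5, 4, 7] cursor@9
After 6 (insert_before(46)): list=[46, 9, 5, 4, 7] cursor@9
After 7 (next): list=[46, 9, 5, 4, 7] cursor@5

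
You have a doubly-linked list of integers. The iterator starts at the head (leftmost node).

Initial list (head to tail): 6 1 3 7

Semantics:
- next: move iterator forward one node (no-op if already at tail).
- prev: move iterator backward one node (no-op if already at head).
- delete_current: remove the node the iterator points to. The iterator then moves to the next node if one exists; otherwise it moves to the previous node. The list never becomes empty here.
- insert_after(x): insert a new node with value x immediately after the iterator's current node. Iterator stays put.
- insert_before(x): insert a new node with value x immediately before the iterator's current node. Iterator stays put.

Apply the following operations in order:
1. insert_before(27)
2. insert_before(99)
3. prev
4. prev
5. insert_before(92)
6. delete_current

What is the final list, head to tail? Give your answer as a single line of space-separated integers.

Answer: 92 99 6 1 3 7

Derivation:
After 1 (insert_before(27)): list=[27, 6, 1, 3, 7] cursor@6
After 2 (insert_before(99)): list=[27, 99, 6, 1, 3, 7] cursor@6
After 3 (prev): list=[27, 99, 6, 1, 3, 7] cursor@99
After 4 (prev): list=[27, 99, 6, 1, 3, 7] cursor@27
After 5 (insert_before(92)): list=[92, 27, 99, 6, 1, 3, 7] cursor@27
After 6 (delete_current): list=[92, 99, 6, 1, 3, 7] cursor@99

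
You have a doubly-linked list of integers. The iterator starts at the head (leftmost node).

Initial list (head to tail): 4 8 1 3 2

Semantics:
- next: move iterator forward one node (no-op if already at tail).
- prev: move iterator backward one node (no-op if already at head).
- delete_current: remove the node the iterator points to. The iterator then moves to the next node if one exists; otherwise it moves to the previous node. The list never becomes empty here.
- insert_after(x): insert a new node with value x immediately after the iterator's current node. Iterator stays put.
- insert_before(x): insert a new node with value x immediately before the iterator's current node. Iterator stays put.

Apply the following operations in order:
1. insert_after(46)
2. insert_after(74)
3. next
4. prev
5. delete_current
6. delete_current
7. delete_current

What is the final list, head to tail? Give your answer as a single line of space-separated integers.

After 1 (insert_after(46)): list=[4, 46, 8, 1, 3, 2] cursor@4
After 2 (insert_after(74)): list=[4, 74, 46, 8, 1, 3, 2] cursor@4
After 3 (next): list=[4, 74, 46, 8, 1, 3, 2] cursor@74
After 4 (prev): list=[4, 74, 46, 8, 1, 3, 2] cursor@4
After 5 (delete_current): list=[74, 46, 8, 1, 3, 2] cursor@74
After 6 (delete_current): list=[46, 8, 1, 3, 2] cursor@46
After 7 (delete_current): list=[8, 1, 3, 2] cursor@8

Answer: 8 1 3 2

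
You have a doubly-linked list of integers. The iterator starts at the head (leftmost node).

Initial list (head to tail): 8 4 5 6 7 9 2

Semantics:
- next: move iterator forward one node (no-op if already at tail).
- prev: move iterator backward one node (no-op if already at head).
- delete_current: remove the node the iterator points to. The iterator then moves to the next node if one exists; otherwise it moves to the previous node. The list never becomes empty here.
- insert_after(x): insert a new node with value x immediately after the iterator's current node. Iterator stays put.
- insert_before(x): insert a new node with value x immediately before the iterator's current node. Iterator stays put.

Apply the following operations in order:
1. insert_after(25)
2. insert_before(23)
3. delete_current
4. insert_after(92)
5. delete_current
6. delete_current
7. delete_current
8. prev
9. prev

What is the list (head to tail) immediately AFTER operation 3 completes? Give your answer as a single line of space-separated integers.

After 1 (insert_after(25)): list=[8, 25, 4, 5, 6, 7, 9, 2] cursor@8
After 2 (insert_before(23)): list=[23, 8, 25, 4, 5, 6, 7, 9, 2] cursor@8
After 3 (delete_current): list=[23, 25, 4, 5, 6, 7, 9, 2] cursor@25

Answer: 23 25 4 5 6 7 9 2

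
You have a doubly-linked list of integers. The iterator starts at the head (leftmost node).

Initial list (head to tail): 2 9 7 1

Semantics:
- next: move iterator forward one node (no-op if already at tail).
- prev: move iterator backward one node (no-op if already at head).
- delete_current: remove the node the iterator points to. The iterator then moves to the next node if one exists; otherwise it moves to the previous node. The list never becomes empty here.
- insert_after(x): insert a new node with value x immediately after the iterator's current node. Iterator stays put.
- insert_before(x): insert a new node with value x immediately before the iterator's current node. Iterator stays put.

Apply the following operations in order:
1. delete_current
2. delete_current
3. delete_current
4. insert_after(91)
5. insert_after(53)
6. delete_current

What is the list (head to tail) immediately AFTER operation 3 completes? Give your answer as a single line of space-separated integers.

Answer: 1

Derivation:
After 1 (delete_current): list=[9, 7, 1] cursor@9
After 2 (delete_current): list=[7, 1] cursor@7
After 3 (delete_current): list=[1] cursor@1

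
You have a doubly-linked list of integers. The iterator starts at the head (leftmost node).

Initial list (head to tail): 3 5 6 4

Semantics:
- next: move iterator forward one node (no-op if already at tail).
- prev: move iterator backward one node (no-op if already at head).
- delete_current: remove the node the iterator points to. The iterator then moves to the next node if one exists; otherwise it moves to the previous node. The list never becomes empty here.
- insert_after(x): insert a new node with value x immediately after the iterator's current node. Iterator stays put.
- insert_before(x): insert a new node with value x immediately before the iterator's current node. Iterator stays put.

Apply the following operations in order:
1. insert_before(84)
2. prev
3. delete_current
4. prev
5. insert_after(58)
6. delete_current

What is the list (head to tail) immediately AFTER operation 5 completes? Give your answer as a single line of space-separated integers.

After 1 (insert_before(84)): list=[84, 3, 5, 6, 4] cursor@3
After 2 (prev): list=[84, 3, 5, 6, 4] cursor@84
After 3 (delete_current): list=[3, 5, 6, 4] cursor@3
After 4 (prev): list=[3, 5, 6, 4] cursor@3
After 5 (insert_after(58)): list=[3, 58, 5, 6, 4] cursor@3

Answer: 3 58 5 6 4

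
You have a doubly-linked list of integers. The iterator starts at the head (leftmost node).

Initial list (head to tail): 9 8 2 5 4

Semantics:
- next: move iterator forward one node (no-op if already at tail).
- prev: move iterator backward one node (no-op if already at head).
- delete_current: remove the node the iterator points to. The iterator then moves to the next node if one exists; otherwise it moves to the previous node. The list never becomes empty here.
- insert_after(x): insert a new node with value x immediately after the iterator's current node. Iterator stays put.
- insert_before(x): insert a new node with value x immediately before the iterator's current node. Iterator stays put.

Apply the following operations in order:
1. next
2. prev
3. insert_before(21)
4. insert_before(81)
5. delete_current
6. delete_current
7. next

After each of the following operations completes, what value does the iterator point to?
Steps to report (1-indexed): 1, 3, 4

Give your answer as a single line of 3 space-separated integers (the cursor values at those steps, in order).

Answer: 8 9 9

Derivation:
After 1 (next): list=[9, 8, 2, 5, 4] cursor@8
After 2 (prev): list=[9, 8, 2, 5, 4] cursor@9
After 3 (insert_before(21)): list=[21, 9, 8, 2, 5, 4] cursor@9
After 4 (insert_before(81)): list=[21, 81, 9, 8, 2, 5, 4] cursor@9
After 5 (delete_current): list=[21, 81, 8, 2, 5, 4] cursor@8
After 6 (delete_current): list=[21, 81, 2, 5, 4] cursor@2
After 7 (next): list=[21, 81, 2, 5, 4] cursor@5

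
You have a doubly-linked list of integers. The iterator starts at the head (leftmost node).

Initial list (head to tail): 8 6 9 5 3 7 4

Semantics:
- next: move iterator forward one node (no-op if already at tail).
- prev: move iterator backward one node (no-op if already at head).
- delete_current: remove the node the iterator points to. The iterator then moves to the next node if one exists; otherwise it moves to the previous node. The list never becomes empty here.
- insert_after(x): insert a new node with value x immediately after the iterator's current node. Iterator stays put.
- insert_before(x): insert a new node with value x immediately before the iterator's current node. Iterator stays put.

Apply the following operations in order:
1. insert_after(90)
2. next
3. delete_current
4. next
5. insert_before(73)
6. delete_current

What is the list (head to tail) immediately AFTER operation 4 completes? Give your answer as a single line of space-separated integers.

Answer: 8 6 9 5 3 7 4

Derivation:
After 1 (insert_after(90)): list=[8, 90, 6, 9, 5, 3, 7, 4] cursor@8
After 2 (next): list=[8, 90, 6, 9, 5, 3, 7, 4] cursor@90
After 3 (delete_current): list=[8, 6, 9, 5, 3, 7, 4] cursor@6
After 4 (next): list=[8, 6, 9, 5, 3, 7, 4] cursor@9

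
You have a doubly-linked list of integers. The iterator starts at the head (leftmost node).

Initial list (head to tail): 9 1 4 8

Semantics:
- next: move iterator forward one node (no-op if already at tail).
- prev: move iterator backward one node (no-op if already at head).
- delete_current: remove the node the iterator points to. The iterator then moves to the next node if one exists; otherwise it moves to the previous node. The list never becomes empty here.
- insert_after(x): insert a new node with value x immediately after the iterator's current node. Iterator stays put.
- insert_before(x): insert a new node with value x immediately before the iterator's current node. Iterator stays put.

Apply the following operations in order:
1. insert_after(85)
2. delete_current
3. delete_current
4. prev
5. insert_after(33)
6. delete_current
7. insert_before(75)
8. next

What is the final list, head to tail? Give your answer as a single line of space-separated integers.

Answer: 75 33 4 8

Derivation:
After 1 (insert_after(85)): list=[9, 85, 1, 4, 8] cursor@9
After 2 (delete_current): list=[85, 1, 4, 8] cursor@85
After 3 (delete_current): list=[1, 4, 8] cursor@1
After 4 (prev): list=[1, 4, 8] cursor@1
After 5 (insert_after(33)): list=[1, 33, 4, 8] cursor@1
After 6 (delete_current): list=[33, 4, 8] cursor@33
After 7 (insert_before(75)): list=[75, 33, 4, 8] cursor@33
After 8 (next): list=[75, 33, 4, 8] cursor@4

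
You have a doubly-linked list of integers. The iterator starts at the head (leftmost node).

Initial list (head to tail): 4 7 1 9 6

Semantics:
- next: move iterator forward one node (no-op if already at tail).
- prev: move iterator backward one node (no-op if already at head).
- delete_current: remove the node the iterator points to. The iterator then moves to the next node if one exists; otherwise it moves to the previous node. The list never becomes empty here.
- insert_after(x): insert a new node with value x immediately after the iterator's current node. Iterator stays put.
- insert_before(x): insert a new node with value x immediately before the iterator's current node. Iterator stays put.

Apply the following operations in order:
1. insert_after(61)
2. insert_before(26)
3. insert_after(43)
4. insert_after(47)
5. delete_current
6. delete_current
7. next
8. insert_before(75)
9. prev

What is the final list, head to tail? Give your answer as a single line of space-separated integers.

Answer: 26 43 75 61 7 1 9 6

Derivation:
After 1 (insert_after(61)): list=[4, 61, 7, 1, 9, 6] cursor@4
After 2 (insert_before(26)): list=[26, 4, 61, 7, 1, 9, 6] cursor@4
After 3 (insert_after(43)): list=[26, 4, 43, 61, 7, 1, 9, 6] cursor@4
After 4 (insert_after(47)): list=[26, 4, 47, 43, 61, 7, 1, 9, 6] cursor@4
After 5 (delete_current): list=[26, 47, 43, 61, 7, 1, 9, 6] cursor@47
After 6 (delete_current): list=[26, 43, 61, 7, 1, 9, 6] cursor@43
After 7 (next): list=[26, 43, 61, 7, 1, 9, 6] cursor@61
After 8 (insert_before(75)): list=[26, 43, 75, 61, 7, 1, 9, 6] cursor@61
After 9 (prev): list=[26, 43, 75, 61, 7, 1, 9, 6] cursor@75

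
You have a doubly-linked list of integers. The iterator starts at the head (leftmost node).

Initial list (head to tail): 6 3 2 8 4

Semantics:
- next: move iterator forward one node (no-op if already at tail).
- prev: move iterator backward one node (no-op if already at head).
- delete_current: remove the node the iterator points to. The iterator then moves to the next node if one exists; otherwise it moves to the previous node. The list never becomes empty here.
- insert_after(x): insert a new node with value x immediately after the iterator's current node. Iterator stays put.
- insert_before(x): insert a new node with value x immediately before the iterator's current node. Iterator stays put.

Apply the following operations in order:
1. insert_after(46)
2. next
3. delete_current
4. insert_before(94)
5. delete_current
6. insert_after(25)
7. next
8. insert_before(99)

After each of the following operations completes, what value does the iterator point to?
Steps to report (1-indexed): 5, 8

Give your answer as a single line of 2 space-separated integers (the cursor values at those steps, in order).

After 1 (insert_after(46)): list=[6, 46, 3, 2, 8, 4] cursor@6
After 2 (next): list=[6, 46, 3, 2, 8, 4] cursor@46
After 3 (delete_current): list=[6, 3, 2, 8, 4] cursor@3
After 4 (insert_before(94)): list=[6, 94, 3, 2, 8, 4] cursor@3
After 5 (delete_current): list=[6, 94, 2, 8, 4] cursor@2
After 6 (insert_after(25)): list=[6, 94, 2, 25, 8, 4] cursor@2
After 7 (next): list=[6, 94, 2, 25, 8, 4] cursor@25
After 8 (insert_before(99)): list=[6, 94, 2, 99, 25, 8, 4] cursor@25

Answer: 2 25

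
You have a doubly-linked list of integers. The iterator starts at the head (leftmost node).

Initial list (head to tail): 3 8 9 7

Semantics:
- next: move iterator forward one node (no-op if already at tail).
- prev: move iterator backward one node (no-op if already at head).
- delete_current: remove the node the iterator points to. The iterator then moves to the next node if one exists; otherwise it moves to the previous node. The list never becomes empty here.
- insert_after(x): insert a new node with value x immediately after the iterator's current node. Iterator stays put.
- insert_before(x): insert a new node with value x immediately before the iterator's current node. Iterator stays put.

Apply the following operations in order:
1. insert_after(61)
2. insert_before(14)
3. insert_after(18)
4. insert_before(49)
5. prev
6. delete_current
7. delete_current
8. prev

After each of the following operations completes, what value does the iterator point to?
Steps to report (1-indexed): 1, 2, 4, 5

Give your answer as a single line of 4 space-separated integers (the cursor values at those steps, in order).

Answer: 3 3 3 49

Derivation:
After 1 (insert_after(61)): list=[3, 61, 8, 9, 7] cursor@3
After 2 (insert_before(14)): list=[14, 3, 61, 8, 9, 7] cursor@3
After 3 (insert_after(18)): list=[14, 3, 18, 61, 8, 9, 7] cursor@3
After 4 (insert_before(49)): list=[14, 49, 3, 18, 61, 8, 9, 7] cursor@3
After 5 (prev): list=[14, 49, 3, 18, 61, 8, 9, 7] cursor@49
After 6 (delete_current): list=[14, 3, 18, 61, 8, 9, 7] cursor@3
After 7 (delete_current): list=[14, 18, 61, 8, 9, 7] cursor@18
After 8 (prev): list=[14, 18, 61, 8, 9, 7] cursor@14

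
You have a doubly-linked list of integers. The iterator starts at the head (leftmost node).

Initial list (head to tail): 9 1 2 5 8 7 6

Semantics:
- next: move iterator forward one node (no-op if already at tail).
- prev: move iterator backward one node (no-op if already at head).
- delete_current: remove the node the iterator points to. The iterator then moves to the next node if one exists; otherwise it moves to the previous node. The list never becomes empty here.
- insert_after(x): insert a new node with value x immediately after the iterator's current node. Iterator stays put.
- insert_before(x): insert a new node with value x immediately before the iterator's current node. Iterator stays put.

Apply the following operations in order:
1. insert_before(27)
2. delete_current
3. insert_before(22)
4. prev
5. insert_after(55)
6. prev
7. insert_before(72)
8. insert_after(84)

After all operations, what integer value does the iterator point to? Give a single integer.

After 1 (insert_before(27)): list=[27, 9, 1, 2, 5, 8, 7, 6] cursor@9
After 2 (delete_current): list=[27, 1, 2, 5, 8, 7, 6] cursor@1
After 3 (insert_before(22)): list=[27, 22, 1, 2, 5, 8, 7, 6] cursor@1
After 4 (prev): list=[27, 22, 1, 2, 5, 8, 7, 6] cursor@22
After 5 (insert_after(55)): list=[27, 22, 55, 1, 2, 5, 8, 7, 6] cursor@22
After 6 (prev): list=[27, 22, 55, 1, 2, 5, 8, 7, 6] cursor@27
After 7 (insert_before(72)): list=[72, 27, 22, 55, 1, 2, 5, 8, 7, 6] cursor@27
After 8 (insert_after(84)): list=[72, 27, 84, 22, 55, 1, 2, 5, 8, 7, 6] cursor@27

Answer: 27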